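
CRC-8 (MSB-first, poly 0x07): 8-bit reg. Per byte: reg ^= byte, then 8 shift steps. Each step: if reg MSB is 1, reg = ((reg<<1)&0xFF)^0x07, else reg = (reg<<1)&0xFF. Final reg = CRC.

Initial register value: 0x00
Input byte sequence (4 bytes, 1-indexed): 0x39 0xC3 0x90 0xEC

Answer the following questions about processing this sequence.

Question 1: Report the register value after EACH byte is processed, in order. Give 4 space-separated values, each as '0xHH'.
0xAF 0x03 0xF0 0x54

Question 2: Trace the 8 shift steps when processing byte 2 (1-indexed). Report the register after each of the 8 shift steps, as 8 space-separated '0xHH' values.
After byte 1 (0x39): reg=0xAF
Register before byte 2: 0xAF
After XOR with byte 0xC3: 0x6C

Answer: 0xD8 0xB7 0x69 0xD2 0xA3 0x41 0x82 0x03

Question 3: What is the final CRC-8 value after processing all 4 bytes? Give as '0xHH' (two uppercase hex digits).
Answer: 0x54

Derivation:
After byte 1 (0x39): reg=0xAF
After byte 2 (0xC3): reg=0x03
After byte 3 (0x90): reg=0xF0
After byte 4 (0xEC): reg=0x54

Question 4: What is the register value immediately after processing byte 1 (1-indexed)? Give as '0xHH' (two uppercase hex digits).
After byte 1 (0x39): reg=0xAF

Answer: 0xAF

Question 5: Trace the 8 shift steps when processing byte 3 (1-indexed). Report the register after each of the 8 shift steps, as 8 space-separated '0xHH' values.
After byte 1 (0x39): reg=0xAF
After byte 2 (0xC3): reg=0x03
Register before byte 3: 0x03
After XOR with byte 0x90: 0x93

Answer: 0x21 0x42 0x84 0x0F 0x1E 0x3C 0x78 0xF0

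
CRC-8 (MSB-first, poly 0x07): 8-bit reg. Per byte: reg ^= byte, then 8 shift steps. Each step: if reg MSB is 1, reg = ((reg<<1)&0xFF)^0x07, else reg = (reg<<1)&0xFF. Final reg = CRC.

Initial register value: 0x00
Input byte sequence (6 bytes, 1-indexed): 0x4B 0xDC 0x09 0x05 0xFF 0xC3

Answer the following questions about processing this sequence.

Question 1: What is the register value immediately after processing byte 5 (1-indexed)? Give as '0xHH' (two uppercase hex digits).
After byte 1 (0x4B): reg=0xF6
After byte 2 (0xDC): reg=0xD6
After byte 3 (0x09): reg=0x13
After byte 4 (0x05): reg=0x62
After byte 5 (0xFF): reg=0xDA

Answer: 0xDA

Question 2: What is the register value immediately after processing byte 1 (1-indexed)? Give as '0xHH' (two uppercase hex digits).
After byte 1 (0x4B): reg=0xF6

Answer: 0xF6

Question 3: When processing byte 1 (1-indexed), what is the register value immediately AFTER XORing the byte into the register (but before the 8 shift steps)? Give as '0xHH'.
Answer: 0x4B

Derivation:
Register before byte 1: 0x00
Byte 1: 0x4B
0x00 XOR 0x4B = 0x4B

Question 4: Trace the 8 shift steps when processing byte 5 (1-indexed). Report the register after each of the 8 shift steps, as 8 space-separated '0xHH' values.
Answer: 0x3D 0x7A 0xF4 0xEF 0xD9 0xB5 0x6D 0xDA

Derivation:
After byte 1 (0x4B): reg=0xF6
After byte 2 (0xDC): reg=0xD6
After byte 3 (0x09): reg=0x13
After byte 4 (0x05): reg=0x62
Register before byte 5: 0x62
After XOR with byte 0xFF: 0x9D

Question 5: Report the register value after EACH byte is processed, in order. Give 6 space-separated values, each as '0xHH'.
0xF6 0xD6 0x13 0x62 0xDA 0x4F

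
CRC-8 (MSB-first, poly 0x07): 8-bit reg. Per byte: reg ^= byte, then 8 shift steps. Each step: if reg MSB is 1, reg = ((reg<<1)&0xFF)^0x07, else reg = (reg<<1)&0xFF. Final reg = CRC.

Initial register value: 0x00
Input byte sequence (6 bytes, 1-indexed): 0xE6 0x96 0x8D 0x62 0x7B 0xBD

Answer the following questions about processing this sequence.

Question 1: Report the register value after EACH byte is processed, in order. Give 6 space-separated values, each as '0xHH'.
0xBC 0xD6 0x86 0xB2 0x71 0x6A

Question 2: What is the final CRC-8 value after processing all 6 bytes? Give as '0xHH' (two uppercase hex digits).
After byte 1 (0xE6): reg=0xBC
After byte 2 (0x96): reg=0xD6
After byte 3 (0x8D): reg=0x86
After byte 4 (0x62): reg=0xB2
After byte 5 (0x7B): reg=0x71
After byte 6 (0xBD): reg=0x6A

Answer: 0x6A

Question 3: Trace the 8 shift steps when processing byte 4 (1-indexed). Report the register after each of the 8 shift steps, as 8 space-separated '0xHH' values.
After byte 1 (0xE6): reg=0xBC
After byte 2 (0x96): reg=0xD6
After byte 3 (0x8D): reg=0x86
Register before byte 4: 0x86
After XOR with byte 0x62: 0xE4

Answer: 0xCF 0x99 0x35 0x6A 0xD4 0xAF 0x59 0xB2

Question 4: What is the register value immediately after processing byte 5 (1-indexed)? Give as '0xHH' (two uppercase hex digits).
Answer: 0x71

Derivation:
After byte 1 (0xE6): reg=0xBC
After byte 2 (0x96): reg=0xD6
After byte 3 (0x8D): reg=0x86
After byte 4 (0x62): reg=0xB2
After byte 5 (0x7B): reg=0x71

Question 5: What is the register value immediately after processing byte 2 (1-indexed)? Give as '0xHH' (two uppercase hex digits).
After byte 1 (0xE6): reg=0xBC
After byte 2 (0x96): reg=0xD6

Answer: 0xD6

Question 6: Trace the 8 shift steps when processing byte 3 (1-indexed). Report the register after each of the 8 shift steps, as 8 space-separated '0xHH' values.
After byte 1 (0xE6): reg=0xBC
After byte 2 (0x96): reg=0xD6
Register before byte 3: 0xD6
After XOR with byte 0x8D: 0x5B

Answer: 0xB6 0x6B 0xD6 0xAB 0x51 0xA2 0x43 0x86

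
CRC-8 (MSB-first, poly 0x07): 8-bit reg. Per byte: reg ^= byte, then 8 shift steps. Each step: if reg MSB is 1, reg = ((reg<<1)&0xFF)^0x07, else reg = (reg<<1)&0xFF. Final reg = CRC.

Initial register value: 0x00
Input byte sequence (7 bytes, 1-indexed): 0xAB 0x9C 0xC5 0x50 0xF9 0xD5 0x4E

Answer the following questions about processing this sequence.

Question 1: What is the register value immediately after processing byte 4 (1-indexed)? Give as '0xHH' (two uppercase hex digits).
Answer: 0x3D

Derivation:
After byte 1 (0xAB): reg=0x58
After byte 2 (0x9C): reg=0x52
After byte 3 (0xC5): reg=0xEC
After byte 4 (0x50): reg=0x3D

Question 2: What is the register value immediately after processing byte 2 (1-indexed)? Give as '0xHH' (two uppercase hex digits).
Answer: 0x52

Derivation:
After byte 1 (0xAB): reg=0x58
After byte 2 (0x9C): reg=0x52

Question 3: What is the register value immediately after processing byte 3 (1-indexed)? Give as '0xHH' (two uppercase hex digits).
Answer: 0xEC

Derivation:
After byte 1 (0xAB): reg=0x58
After byte 2 (0x9C): reg=0x52
After byte 3 (0xC5): reg=0xEC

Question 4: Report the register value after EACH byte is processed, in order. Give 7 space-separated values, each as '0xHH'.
0x58 0x52 0xEC 0x3D 0x52 0x9C 0x30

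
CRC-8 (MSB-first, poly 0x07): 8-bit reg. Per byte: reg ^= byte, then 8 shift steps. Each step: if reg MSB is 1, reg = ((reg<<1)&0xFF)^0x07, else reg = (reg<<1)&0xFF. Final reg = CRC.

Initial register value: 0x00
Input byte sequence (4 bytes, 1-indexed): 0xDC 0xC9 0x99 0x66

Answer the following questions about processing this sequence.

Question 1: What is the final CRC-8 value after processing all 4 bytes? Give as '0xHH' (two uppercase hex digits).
Answer: 0xFB

Derivation:
After byte 1 (0xDC): reg=0x1A
After byte 2 (0xC9): reg=0x37
After byte 3 (0x99): reg=0x43
After byte 4 (0x66): reg=0xFB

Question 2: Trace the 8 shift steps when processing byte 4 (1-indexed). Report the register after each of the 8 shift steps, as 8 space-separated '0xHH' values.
Answer: 0x4A 0x94 0x2F 0x5E 0xBC 0x7F 0xFE 0xFB

Derivation:
After byte 1 (0xDC): reg=0x1A
After byte 2 (0xC9): reg=0x37
After byte 3 (0x99): reg=0x43
Register before byte 4: 0x43
After XOR with byte 0x66: 0x25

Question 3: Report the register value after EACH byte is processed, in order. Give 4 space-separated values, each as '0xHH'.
0x1A 0x37 0x43 0xFB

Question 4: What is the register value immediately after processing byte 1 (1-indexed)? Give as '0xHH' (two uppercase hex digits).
After byte 1 (0xDC): reg=0x1A

Answer: 0x1A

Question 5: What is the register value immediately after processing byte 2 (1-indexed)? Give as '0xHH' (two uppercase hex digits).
Answer: 0x37

Derivation:
After byte 1 (0xDC): reg=0x1A
After byte 2 (0xC9): reg=0x37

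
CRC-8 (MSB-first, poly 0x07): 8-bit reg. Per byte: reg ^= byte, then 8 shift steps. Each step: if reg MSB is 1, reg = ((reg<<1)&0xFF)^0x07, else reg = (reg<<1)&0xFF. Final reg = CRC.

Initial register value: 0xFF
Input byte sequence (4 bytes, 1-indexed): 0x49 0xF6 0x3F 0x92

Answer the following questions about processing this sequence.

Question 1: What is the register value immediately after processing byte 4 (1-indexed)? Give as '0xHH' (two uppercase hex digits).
Answer: 0x30

Derivation:
After byte 1 (0x49): reg=0x0B
After byte 2 (0xF6): reg=0xFD
After byte 3 (0x3F): reg=0x40
After byte 4 (0x92): reg=0x30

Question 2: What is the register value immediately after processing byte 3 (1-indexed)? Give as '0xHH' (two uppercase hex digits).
After byte 1 (0x49): reg=0x0B
After byte 2 (0xF6): reg=0xFD
After byte 3 (0x3F): reg=0x40

Answer: 0x40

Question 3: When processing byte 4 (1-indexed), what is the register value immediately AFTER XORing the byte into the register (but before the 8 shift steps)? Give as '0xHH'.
Answer: 0xD2

Derivation:
Register before byte 4: 0x40
Byte 4: 0x92
0x40 XOR 0x92 = 0xD2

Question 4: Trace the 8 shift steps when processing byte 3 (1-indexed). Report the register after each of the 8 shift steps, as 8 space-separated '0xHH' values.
Answer: 0x83 0x01 0x02 0x04 0x08 0x10 0x20 0x40

Derivation:
After byte 1 (0x49): reg=0x0B
After byte 2 (0xF6): reg=0xFD
Register before byte 3: 0xFD
After XOR with byte 0x3F: 0xC2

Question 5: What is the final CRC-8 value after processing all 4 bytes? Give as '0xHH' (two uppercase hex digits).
Answer: 0x30

Derivation:
After byte 1 (0x49): reg=0x0B
After byte 2 (0xF6): reg=0xFD
After byte 3 (0x3F): reg=0x40
After byte 4 (0x92): reg=0x30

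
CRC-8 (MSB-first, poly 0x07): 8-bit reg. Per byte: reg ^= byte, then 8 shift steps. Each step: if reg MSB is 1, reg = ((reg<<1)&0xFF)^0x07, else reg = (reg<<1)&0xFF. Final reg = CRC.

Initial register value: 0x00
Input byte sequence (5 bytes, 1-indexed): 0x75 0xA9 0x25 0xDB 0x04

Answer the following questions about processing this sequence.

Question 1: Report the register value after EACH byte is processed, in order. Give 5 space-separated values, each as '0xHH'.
0x4C 0xB5 0xF9 0xEE 0x98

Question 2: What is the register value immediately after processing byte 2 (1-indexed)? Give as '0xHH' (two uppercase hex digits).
After byte 1 (0x75): reg=0x4C
After byte 2 (0xA9): reg=0xB5

Answer: 0xB5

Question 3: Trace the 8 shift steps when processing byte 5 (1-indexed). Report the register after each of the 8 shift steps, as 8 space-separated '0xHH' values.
After byte 1 (0x75): reg=0x4C
After byte 2 (0xA9): reg=0xB5
After byte 3 (0x25): reg=0xF9
After byte 4 (0xDB): reg=0xEE
Register before byte 5: 0xEE
After XOR with byte 0x04: 0xEA

Answer: 0xD3 0xA1 0x45 0x8A 0x13 0x26 0x4C 0x98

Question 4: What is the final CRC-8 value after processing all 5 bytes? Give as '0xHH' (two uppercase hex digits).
After byte 1 (0x75): reg=0x4C
After byte 2 (0xA9): reg=0xB5
After byte 3 (0x25): reg=0xF9
After byte 4 (0xDB): reg=0xEE
After byte 5 (0x04): reg=0x98

Answer: 0x98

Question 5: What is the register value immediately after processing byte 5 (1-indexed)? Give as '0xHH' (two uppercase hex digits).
After byte 1 (0x75): reg=0x4C
After byte 2 (0xA9): reg=0xB5
After byte 3 (0x25): reg=0xF9
After byte 4 (0xDB): reg=0xEE
After byte 5 (0x04): reg=0x98

Answer: 0x98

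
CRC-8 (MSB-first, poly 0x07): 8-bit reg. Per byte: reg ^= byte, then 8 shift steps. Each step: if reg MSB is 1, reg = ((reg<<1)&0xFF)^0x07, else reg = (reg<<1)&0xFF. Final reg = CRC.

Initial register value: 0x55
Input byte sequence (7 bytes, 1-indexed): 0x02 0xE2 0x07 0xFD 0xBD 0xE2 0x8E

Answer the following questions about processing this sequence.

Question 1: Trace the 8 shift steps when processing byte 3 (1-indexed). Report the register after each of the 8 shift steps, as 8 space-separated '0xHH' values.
After byte 1 (0x02): reg=0xA2
After byte 2 (0xE2): reg=0xC7
Register before byte 3: 0xC7
After XOR with byte 0x07: 0xC0

Answer: 0x87 0x09 0x12 0x24 0x48 0x90 0x27 0x4E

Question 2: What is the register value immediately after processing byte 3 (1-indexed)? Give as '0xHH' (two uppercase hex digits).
After byte 1 (0x02): reg=0xA2
After byte 2 (0xE2): reg=0xC7
After byte 3 (0x07): reg=0x4E

Answer: 0x4E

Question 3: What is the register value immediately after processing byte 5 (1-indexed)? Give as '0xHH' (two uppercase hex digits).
Answer: 0x4A

Derivation:
After byte 1 (0x02): reg=0xA2
After byte 2 (0xE2): reg=0xC7
After byte 3 (0x07): reg=0x4E
After byte 4 (0xFD): reg=0x10
After byte 5 (0xBD): reg=0x4A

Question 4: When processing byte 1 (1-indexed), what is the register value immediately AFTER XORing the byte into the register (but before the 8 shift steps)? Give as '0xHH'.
Answer: 0x57

Derivation:
Register before byte 1: 0x55
Byte 1: 0x02
0x55 XOR 0x02 = 0x57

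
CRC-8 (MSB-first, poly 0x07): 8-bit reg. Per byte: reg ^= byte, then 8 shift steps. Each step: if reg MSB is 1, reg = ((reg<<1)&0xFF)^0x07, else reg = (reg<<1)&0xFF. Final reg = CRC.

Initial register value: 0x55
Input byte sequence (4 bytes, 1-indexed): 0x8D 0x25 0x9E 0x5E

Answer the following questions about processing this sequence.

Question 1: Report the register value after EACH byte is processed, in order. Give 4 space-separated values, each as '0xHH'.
0x06 0xE9 0x42 0x54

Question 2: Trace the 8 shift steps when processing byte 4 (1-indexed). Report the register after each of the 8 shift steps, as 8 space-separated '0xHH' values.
After byte 1 (0x8D): reg=0x06
After byte 2 (0x25): reg=0xE9
After byte 3 (0x9E): reg=0x42
Register before byte 4: 0x42
After XOR with byte 0x5E: 0x1C

Answer: 0x38 0x70 0xE0 0xC7 0x89 0x15 0x2A 0x54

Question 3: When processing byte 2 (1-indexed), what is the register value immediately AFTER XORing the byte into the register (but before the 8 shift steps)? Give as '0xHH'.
Answer: 0x23

Derivation:
Register before byte 2: 0x06
Byte 2: 0x25
0x06 XOR 0x25 = 0x23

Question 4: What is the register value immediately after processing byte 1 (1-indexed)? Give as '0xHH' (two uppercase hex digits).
After byte 1 (0x8D): reg=0x06

Answer: 0x06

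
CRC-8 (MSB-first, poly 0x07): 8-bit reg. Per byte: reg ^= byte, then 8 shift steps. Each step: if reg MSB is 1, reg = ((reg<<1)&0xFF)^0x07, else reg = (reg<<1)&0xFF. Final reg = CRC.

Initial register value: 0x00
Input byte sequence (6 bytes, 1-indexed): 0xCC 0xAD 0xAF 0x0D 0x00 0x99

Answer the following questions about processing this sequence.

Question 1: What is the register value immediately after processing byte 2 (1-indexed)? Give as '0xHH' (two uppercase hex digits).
After byte 1 (0xCC): reg=0x6A
After byte 2 (0xAD): reg=0x5B

Answer: 0x5B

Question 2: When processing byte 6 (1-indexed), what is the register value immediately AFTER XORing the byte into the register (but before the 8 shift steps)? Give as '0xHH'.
Answer: 0xB7

Derivation:
Register before byte 6: 0x2E
Byte 6: 0x99
0x2E XOR 0x99 = 0xB7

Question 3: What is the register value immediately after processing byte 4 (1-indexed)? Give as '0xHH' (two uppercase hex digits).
Answer: 0x63

Derivation:
After byte 1 (0xCC): reg=0x6A
After byte 2 (0xAD): reg=0x5B
After byte 3 (0xAF): reg=0xC2
After byte 4 (0x0D): reg=0x63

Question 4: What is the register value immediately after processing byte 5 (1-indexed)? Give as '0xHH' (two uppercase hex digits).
After byte 1 (0xCC): reg=0x6A
After byte 2 (0xAD): reg=0x5B
After byte 3 (0xAF): reg=0xC2
After byte 4 (0x0D): reg=0x63
After byte 5 (0x00): reg=0x2E

Answer: 0x2E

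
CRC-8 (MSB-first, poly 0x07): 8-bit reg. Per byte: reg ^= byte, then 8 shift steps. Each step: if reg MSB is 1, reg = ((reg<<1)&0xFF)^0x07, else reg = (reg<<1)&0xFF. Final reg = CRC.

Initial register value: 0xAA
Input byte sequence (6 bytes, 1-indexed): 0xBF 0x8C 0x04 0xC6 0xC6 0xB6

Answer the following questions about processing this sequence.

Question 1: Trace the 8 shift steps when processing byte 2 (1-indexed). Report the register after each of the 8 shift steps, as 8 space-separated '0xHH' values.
After byte 1 (0xBF): reg=0x6B
Register before byte 2: 0x6B
After XOR with byte 0x8C: 0xE7

Answer: 0xC9 0x95 0x2D 0x5A 0xB4 0x6F 0xDE 0xBB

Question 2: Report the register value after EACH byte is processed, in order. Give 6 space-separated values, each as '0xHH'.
0x6B 0xBB 0x34 0xD0 0x62 0x22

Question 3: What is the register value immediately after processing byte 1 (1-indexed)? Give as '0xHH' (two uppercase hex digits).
Answer: 0x6B

Derivation:
After byte 1 (0xBF): reg=0x6B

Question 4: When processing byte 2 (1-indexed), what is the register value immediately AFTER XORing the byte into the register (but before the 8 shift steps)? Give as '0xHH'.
Answer: 0xE7

Derivation:
Register before byte 2: 0x6B
Byte 2: 0x8C
0x6B XOR 0x8C = 0xE7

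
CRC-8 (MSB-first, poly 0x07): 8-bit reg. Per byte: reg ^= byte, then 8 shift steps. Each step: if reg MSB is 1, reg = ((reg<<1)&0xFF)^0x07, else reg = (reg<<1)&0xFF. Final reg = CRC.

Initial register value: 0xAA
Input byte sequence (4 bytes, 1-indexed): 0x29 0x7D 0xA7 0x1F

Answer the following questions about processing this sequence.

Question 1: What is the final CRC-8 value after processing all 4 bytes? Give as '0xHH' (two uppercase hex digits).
Answer: 0xD3

Derivation:
After byte 1 (0x29): reg=0x80
After byte 2 (0x7D): reg=0xFD
After byte 3 (0xA7): reg=0x81
After byte 4 (0x1F): reg=0xD3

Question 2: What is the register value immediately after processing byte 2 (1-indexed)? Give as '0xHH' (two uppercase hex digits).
After byte 1 (0x29): reg=0x80
After byte 2 (0x7D): reg=0xFD

Answer: 0xFD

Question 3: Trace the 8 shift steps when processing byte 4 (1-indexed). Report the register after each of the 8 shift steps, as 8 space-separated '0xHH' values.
Answer: 0x3B 0x76 0xEC 0xDF 0xB9 0x75 0xEA 0xD3

Derivation:
After byte 1 (0x29): reg=0x80
After byte 2 (0x7D): reg=0xFD
After byte 3 (0xA7): reg=0x81
Register before byte 4: 0x81
After XOR with byte 0x1F: 0x9E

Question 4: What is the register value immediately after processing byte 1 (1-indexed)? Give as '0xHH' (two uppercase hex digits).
After byte 1 (0x29): reg=0x80

Answer: 0x80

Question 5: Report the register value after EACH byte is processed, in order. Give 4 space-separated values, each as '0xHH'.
0x80 0xFD 0x81 0xD3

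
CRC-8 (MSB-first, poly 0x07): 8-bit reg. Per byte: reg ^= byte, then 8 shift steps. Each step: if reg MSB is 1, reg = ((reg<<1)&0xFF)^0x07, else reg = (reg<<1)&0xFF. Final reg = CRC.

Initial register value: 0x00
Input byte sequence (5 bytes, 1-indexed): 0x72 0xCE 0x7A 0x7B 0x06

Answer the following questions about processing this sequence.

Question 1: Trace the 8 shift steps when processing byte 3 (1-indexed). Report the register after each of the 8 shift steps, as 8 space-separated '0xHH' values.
Answer: 0x2B 0x56 0xAC 0x5F 0xBE 0x7B 0xF6 0xEB

Derivation:
After byte 1 (0x72): reg=0x59
After byte 2 (0xCE): reg=0xEC
Register before byte 3: 0xEC
After XOR with byte 0x7A: 0x96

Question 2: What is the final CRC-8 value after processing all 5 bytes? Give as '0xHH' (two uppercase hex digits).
Answer: 0xF3

Derivation:
After byte 1 (0x72): reg=0x59
After byte 2 (0xCE): reg=0xEC
After byte 3 (0x7A): reg=0xEB
After byte 4 (0x7B): reg=0xF9
After byte 5 (0x06): reg=0xF3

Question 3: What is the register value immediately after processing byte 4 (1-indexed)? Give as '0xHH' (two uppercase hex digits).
Answer: 0xF9

Derivation:
After byte 1 (0x72): reg=0x59
After byte 2 (0xCE): reg=0xEC
After byte 3 (0x7A): reg=0xEB
After byte 4 (0x7B): reg=0xF9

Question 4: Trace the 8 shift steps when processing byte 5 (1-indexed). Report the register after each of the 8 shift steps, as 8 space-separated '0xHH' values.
After byte 1 (0x72): reg=0x59
After byte 2 (0xCE): reg=0xEC
After byte 3 (0x7A): reg=0xEB
After byte 4 (0x7B): reg=0xF9
Register before byte 5: 0xF9
After XOR with byte 0x06: 0xFF

Answer: 0xF9 0xF5 0xED 0xDD 0xBD 0x7D 0xFA 0xF3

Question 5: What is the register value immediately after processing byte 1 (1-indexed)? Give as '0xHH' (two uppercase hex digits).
Answer: 0x59

Derivation:
After byte 1 (0x72): reg=0x59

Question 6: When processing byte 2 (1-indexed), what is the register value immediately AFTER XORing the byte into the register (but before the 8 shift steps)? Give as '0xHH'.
Answer: 0x97

Derivation:
Register before byte 2: 0x59
Byte 2: 0xCE
0x59 XOR 0xCE = 0x97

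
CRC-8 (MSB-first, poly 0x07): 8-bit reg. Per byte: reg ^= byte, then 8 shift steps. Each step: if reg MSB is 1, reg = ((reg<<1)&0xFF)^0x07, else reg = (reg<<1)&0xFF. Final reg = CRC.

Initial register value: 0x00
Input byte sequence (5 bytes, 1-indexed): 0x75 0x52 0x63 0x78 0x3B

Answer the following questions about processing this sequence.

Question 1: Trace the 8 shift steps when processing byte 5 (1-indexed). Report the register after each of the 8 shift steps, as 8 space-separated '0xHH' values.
Answer: 0x20 0x40 0x80 0x07 0x0E 0x1C 0x38 0x70

Derivation:
After byte 1 (0x75): reg=0x4C
After byte 2 (0x52): reg=0x5A
After byte 3 (0x63): reg=0xAF
After byte 4 (0x78): reg=0x2B
Register before byte 5: 0x2B
After XOR with byte 0x3B: 0x10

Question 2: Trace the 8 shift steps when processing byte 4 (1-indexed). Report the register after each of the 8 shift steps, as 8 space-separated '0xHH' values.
Answer: 0xA9 0x55 0xAA 0x53 0xA6 0x4B 0x96 0x2B

Derivation:
After byte 1 (0x75): reg=0x4C
After byte 2 (0x52): reg=0x5A
After byte 3 (0x63): reg=0xAF
Register before byte 4: 0xAF
After XOR with byte 0x78: 0xD7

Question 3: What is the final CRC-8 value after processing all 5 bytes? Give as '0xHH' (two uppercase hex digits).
Answer: 0x70

Derivation:
After byte 1 (0x75): reg=0x4C
After byte 2 (0x52): reg=0x5A
After byte 3 (0x63): reg=0xAF
After byte 4 (0x78): reg=0x2B
After byte 5 (0x3B): reg=0x70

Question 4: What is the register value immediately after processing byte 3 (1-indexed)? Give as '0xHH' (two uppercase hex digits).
Answer: 0xAF

Derivation:
After byte 1 (0x75): reg=0x4C
After byte 2 (0x52): reg=0x5A
After byte 3 (0x63): reg=0xAF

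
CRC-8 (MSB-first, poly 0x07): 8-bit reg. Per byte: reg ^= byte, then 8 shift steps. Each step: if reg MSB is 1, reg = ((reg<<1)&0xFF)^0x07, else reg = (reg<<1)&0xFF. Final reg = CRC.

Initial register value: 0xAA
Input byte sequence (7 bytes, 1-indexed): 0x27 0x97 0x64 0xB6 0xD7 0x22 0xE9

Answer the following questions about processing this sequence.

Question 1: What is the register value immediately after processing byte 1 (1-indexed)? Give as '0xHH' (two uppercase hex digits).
After byte 1 (0x27): reg=0xAA

Answer: 0xAA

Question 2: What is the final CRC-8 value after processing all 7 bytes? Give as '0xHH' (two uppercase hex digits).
After byte 1 (0x27): reg=0xAA
After byte 2 (0x97): reg=0xB3
After byte 3 (0x64): reg=0x2B
After byte 4 (0xB6): reg=0xDA
After byte 5 (0xD7): reg=0x23
After byte 6 (0x22): reg=0x07
After byte 7 (0xE9): reg=0x84

Answer: 0x84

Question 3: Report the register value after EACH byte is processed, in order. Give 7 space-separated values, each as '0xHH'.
0xAA 0xB3 0x2B 0xDA 0x23 0x07 0x84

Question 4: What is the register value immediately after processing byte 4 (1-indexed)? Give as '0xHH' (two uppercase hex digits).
After byte 1 (0x27): reg=0xAA
After byte 2 (0x97): reg=0xB3
After byte 3 (0x64): reg=0x2B
After byte 4 (0xB6): reg=0xDA

Answer: 0xDA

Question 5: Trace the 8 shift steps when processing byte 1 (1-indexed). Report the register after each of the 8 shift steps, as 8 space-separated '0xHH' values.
Register before byte 1: 0xAA
After XOR with byte 0x27: 0x8D

Answer: 0x1D 0x3A 0x74 0xE8 0xD7 0xA9 0x55 0xAA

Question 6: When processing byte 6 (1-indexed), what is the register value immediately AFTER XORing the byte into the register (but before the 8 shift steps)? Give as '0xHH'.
Register before byte 6: 0x23
Byte 6: 0x22
0x23 XOR 0x22 = 0x01

Answer: 0x01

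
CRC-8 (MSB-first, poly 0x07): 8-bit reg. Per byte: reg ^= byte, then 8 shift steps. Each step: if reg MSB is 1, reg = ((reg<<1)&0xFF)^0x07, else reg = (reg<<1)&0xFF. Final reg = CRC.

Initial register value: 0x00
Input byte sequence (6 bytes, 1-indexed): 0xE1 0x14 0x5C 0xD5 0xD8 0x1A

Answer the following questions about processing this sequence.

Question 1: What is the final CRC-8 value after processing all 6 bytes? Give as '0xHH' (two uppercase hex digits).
After byte 1 (0xE1): reg=0xA9
After byte 2 (0x14): reg=0x3A
After byte 3 (0x5C): reg=0x35
After byte 4 (0xD5): reg=0xAE
After byte 5 (0xD8): reg=0x45
After byte 6 (0x1A): reg=0x9A

Answer: 0x9A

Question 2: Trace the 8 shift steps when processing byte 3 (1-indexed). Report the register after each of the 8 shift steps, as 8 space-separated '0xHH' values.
After byte 1 (0xE1): reg=0xA9
After byte 2 (0x14): reg=0x3A
Register before byte 3: 0x3A
After XOR with byte 0x5C: 0x66

Answer: 0xCC 0x9F 0x39 0x72 0xE4 0xCF 0x99 0x35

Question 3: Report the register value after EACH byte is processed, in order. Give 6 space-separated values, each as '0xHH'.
0xA9 0x3A 0x35 0xAE 0x45 0x9A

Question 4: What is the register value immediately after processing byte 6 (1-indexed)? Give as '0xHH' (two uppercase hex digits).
Answer: 0x9A

Derivation:
After byte 1 (0xE1): reg=0xA9
After byte 2 (0x14): reg=0x3A
After byte 3 (0x5C): reg=0x35
After byte 4 (0xD5): reg=0xAE
After byte 5 (0xD8): reg=0x45
After byte 6 (0x1A): reg=0x9A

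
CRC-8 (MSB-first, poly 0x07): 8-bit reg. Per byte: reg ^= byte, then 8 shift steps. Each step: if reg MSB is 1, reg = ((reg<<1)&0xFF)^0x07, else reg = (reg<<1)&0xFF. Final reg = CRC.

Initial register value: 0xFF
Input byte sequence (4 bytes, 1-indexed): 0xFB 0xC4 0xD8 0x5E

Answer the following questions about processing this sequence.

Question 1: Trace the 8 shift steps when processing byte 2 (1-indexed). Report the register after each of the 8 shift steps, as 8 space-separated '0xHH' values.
After byte 1 (0xFB): reg=0x1C
Register before byte 2: 0x1C
After XOR with byte 0xC4: 0xD8

Answer: 0xB7 0x69 0xD2 0xA3 0x41 0x82 0x03 0x06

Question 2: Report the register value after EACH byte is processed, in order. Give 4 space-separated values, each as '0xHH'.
0x1C 0x06 0x14 0xF1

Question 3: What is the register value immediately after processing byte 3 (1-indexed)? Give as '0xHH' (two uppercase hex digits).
Answer: 0x14

Derivation:
After byte 1 (0xFB): reg=0x1C
After byte 2 (0xC4): reg=0x06
After byte 3 (0xD8): reg=0x14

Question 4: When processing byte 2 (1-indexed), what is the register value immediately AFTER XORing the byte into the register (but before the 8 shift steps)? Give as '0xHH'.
Register before byte 2: 0x1C
Byte 2: 0xC4
0x1C XOR 0xC4 = 0xD8

Answer: 0xD8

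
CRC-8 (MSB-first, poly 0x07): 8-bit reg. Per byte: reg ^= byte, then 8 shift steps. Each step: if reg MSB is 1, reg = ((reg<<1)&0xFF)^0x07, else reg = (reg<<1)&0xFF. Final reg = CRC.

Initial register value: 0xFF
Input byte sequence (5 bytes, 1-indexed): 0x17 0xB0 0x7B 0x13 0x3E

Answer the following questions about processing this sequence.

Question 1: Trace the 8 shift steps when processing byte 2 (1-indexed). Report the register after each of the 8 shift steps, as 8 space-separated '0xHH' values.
After byte 1 (0x17): reg=0x96
Register before byte 2: 0x96
After XOR with byte 0xB0: 0x26

Answer: 0x4C 0x98 0x37 0x6E 0xDC 0xBF 0x79 0xF2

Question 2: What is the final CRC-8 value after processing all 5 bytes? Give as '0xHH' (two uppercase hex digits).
After byte 1 (0x17): reg=0x96
After byte 2 (0xB0): reg=0xF2
After byte 3 (0x7B): reg=0xB6
After byte 4 (0x13): reg=0x72
After byte 5 (0x3E): reg=0xE3

Answer: 0xE3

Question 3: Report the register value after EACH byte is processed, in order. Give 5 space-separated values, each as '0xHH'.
0x96 0xF2 0xB6 0x72 0xE3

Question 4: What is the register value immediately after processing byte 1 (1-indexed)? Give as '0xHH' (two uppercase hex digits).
Answer: 0x96

Derivation:
After byte 1 (0x17): reg=0x96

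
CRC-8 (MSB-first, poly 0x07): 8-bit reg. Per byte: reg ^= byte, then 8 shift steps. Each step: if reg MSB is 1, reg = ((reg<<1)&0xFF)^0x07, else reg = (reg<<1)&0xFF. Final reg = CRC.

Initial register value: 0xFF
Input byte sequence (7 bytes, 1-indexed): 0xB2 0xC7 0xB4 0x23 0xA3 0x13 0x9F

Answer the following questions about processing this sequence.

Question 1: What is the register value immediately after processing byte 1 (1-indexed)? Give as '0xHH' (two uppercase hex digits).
After byte 1 (0xB2): reg=0xE4

Answer: 0xE4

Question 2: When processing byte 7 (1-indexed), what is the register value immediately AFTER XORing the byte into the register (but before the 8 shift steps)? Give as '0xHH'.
Register before byte 7: 0xA2
Byte 7: 0x9F
0xA2 XOR 0x9F = 0x3D

Answer: 0x3D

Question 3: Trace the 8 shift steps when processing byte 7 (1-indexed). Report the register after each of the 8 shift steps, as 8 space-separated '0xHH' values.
After byte 1 (0xB2): reg=0xE4
After byte 2 (0xC7): reg=0xE9
After byte 3 (0xB4): reg=0x94
After byte 4 (0x23): reg=0x0C
After byte 5 (0xA3): reg=0x44
After byte 6 (0x13): reg=0xA2
Register before byte 7: 0xA2
After XOR with byte 0x9F: 0x3D

Answer: 0x7A 0xF4 0xEF 0xD9 0xB5 0x6D 0xDA 0xB3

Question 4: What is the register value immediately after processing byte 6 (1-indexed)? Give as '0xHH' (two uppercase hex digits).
After byte 1 (0xB2): reg=0xE4
After byte 2 (0xC7): reg=0xE9
After byte 3 (0xB4): reg=0x94
After byte 4 (0x23): reg=0x0C
After byte 5 (0xA3): reg=0x44
After byte 6 (0x13): reg=0xA2

Answer: 0xA2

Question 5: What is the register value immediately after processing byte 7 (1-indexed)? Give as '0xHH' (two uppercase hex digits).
Answer: 0xB3

Derivation:
After byte 1 (0xB2): reg=0xE4
After byte 2 (0xC7): reg=0xE9
After byte 3 (0xB4): reg=0x94
After byte 4 (0x23): reg=0x0C
After byte 5 (0xA3): reg=0x44
After byte 6 (0x13): reg=0xA2
After byte 7 (0x9F): reg=0xB3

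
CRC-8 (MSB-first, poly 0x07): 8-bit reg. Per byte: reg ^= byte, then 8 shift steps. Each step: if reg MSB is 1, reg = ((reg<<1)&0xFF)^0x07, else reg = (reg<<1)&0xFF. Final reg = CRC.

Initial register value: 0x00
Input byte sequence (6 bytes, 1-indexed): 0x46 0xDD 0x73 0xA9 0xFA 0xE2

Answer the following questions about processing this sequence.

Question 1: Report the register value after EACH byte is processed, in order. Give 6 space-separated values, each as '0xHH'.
0xD5 0x38 0xF6 0x9A 0x27 0x55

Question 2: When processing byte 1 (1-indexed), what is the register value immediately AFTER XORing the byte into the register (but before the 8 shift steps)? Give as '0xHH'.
Register before byte 1: 0x00
Byte 1: 0x46
0x00 XOR 0x46 = 0x46

Answer: 0x46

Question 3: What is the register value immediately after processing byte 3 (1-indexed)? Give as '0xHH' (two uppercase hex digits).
After byte 1 (0x46): reg=0xD5
After byte 2 (0xDD): reg=0x38
After byte 3 (0x73): reg=0xF6

Answer: 0xF6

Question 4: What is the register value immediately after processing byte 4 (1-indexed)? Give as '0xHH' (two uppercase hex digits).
Answer: 0x9A

Derivation:
After byte 1 (0x46): reg=0xD5
After byte 2 (0xDD): reg=0x38
After byte 3 (0x73): reg=0xF6
After byte 4 (0xA9): reg=0x9A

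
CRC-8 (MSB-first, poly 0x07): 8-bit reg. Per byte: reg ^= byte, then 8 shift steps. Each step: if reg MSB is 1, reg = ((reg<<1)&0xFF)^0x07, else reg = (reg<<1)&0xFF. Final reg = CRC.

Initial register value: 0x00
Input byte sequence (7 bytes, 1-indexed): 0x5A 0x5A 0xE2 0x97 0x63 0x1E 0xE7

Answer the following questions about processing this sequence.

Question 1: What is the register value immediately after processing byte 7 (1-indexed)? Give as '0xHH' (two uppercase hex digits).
Answer: 0xB9

Derivation:
After byte 1 (0x5A): reg=0x81
After byte 2 (0x5A): reg=0x0F
After byte 3 (0xE2): reg=0x8D
After byte 4 (0x97): reg=0x46
After byte 5 (0x63): reg=0xFB
After byte 6 (0x1E): reg=0xB5
After byte 7 (0xE7): reg=0xB9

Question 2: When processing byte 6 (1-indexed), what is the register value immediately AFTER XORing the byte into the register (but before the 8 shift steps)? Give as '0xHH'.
Register before byte 6: 0xFB
Byte 6: 0x1E
0xFB XOR 0x1E = 0xE5

Answer: 0xE5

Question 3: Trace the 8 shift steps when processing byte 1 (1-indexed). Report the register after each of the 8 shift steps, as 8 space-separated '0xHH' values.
Answer: 0xB4 0x6F 0xDE 0xBB 0x71 0xE2 0xC3 0x81

Derivation:
Register before byte 1: 0x00
After XOR with byte 0x5A: 0x5A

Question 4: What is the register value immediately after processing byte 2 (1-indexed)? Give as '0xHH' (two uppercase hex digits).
After byte 1 (0x5A): reg=0x81
After byte 2 (0x5A): reg=0x0F

Answer: 0x0F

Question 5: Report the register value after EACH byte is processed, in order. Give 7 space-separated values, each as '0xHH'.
0x81 0x0F 0x8D 0x46 0xFB 0xB5 0xB9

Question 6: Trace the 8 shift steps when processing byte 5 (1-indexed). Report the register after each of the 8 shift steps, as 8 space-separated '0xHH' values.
After byte 1 (0x5A): reg=0x81
After byte 2 (0x5A): reg=0x0F
After byte 3 (0xE2): reg=0x8D
After byte 4 (0x97): reg=0x46
Register before byte 5: 0x46
After XOR with byte 0x63: 0x25

Answer: 0x4A 0x94 0x2F 0x5E 0xBC 0x7F 0xFE 0xFB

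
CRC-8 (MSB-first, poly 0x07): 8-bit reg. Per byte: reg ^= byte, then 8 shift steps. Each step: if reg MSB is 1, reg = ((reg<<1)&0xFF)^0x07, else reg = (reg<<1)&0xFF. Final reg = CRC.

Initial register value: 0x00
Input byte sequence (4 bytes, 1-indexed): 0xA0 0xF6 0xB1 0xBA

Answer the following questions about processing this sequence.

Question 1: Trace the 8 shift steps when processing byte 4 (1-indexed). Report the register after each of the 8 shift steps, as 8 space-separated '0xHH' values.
After byte 1 (0xA0): reg=0x69
After byte 2 (0xF6): reg=0xD4
After byte 3 (0xB1): reg=0x3C
Register before byte 4: 0x3C
After XOR with byte 0xBA: 0x86

Answer: 0x0B 0x16 0x2C 0x58 0xB0 0x67 0xCE 0x9B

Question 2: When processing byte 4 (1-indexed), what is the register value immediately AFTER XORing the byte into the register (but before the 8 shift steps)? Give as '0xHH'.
Register before byte 4: 0x3C
Byte 4: 0xBA
0x3C XOR 0xBA = 0x86

Answer: 0x86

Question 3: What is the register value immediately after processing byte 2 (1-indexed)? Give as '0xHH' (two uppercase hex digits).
Answer: 0xD4

Derivation:
After byte 1 (0xA0): reg=0x69
After byte 2 (0xF6): reg=0xD4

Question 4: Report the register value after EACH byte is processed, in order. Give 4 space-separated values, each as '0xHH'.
0x69 0xD4 0x3C 0x9B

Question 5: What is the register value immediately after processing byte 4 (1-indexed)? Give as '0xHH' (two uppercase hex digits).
Answer: 0x9B

Derivation:
After byte 1 (0xA0): reg=0x69
After byte 2 (0xF6): reg=0xD4
After byte 3 (0xB1): reg=0x3C
After byte 4 (0xBA): reg=0x9B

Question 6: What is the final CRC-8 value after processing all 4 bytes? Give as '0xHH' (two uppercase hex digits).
After byte 1 (0xA0): reg=0x69
After byte 2 (0xF6): reg=0xD4
After byte 3 (0xB1): reg=0x3C
After byte 4 (0xBA): reg=0x9B

Answer: 0x9B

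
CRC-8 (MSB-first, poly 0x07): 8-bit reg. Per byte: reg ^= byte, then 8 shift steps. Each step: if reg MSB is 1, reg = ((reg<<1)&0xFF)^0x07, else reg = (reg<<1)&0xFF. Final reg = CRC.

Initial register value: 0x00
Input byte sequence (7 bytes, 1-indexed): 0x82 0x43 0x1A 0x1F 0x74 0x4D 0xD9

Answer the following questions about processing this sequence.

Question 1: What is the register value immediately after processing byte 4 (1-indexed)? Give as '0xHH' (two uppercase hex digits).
Answer: 0xAE

Derivation:
After byte 1 (0x82): reg=0x87
After byte 2 (0x43): reg=0x52
After byte 3 (0x1A): reg=0xFF
After byte 4 (0x1F): reg=0xAE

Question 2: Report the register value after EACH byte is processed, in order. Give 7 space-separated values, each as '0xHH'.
0x87 0x52 0xFF 0xAE 0x08 0xDC 0x1B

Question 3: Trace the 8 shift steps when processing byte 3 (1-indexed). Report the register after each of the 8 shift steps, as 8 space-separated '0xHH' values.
Answer: 0x90 0x27 0x4E 0x9C 0x3F 0x7E 0xFC 0xFF

Derivation:
After byte 1 (0x82): reg=0x87
After byte 2 (0x43): reg=0x52
Register before byte 3: 0x52
After XOR with byte 0x1A: 0x48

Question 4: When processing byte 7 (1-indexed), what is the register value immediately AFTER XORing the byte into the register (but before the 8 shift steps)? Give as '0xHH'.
Answer: 0x05

Derivation:
Register before byte 7: 0xDC
Byte 7: 0xD9
0xDC XOR 0xD9 = 0x05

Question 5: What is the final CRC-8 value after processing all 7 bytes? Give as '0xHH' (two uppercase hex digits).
After byte 1 (0x82): reg=0x87
After byte 2 (0x43): reg=0x52
After byte 3 (0x1A): reg=0xFF
After byte 4 (0x1F): reg=0xAE
After byte 5 (0x74): reg=0x08
After byte 6 (0x4D): reg=0xDC
After byte 7 (0xD9): reg=0x1B

Answer: 0x1B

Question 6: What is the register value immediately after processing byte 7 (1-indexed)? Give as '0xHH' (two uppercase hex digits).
After byte 1 (0x82): reg=0x87
After byte 2 (0x43): reg=0x52
After byte 3 (0x1A): reg=0xFF
After byte 4 (0x1F): reg=0xAE
After byte 5 (0x74): reg=0x08
After byte 6 (0x4D): reg=0xDC
After byte 7 (0xD9): reg=0x1B

Answer: 0x1B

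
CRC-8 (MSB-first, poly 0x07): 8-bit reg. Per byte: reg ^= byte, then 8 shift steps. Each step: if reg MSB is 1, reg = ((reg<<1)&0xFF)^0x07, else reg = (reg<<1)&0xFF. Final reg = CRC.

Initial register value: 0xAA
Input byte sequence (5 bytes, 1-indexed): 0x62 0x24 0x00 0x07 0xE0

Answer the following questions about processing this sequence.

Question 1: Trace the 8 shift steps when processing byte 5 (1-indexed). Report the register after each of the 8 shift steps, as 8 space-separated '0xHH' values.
After byte 1 (0x62): reg=0x76
After byte 2 (0x24): reg=0xB9
After byte 3 (0x00): reg=0x26
After byte 4 (0x07): reg=0xE7
Register before byte 5: 0xE7
After XOR with byte 0xE0: 0x07

Answer: 0x0E 0x1C 0x38 0x70 0xE0 0xC7 0x89 0x15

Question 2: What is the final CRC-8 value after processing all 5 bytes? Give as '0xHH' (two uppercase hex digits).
After byte 1 (0x62): reg=0x76
After byte 2 (0x24): reg=0xB9
After byte 3 (0x00): reg=0x26
After byte 4 (0x07): reg=0xE7
After byte 5 (0xE0): reg=0x15

Answer: 0x15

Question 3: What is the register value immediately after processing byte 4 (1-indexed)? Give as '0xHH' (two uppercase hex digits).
After byte 1 (0x62): reg=0x76
After byte 2 (0x24): reg=0xB9
After byte 3 (0x00): reg=0x26
After byte 4 (0x07): reg=0xE7

Answer: 0xE7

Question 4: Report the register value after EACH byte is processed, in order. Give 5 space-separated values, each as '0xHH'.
0x76 0xB9 0x26 0xE7 0x15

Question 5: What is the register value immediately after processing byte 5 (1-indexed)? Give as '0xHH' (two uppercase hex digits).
After byte 1 (0x62): reg=0x76
After byte 2 (0x24): reg=0xB9
After byte 3 (0x00): reg=0x26
After byte 4 (0x07): reg=0xE7
After byte 5 (0xE0): reg=0x15

Answer: 0x15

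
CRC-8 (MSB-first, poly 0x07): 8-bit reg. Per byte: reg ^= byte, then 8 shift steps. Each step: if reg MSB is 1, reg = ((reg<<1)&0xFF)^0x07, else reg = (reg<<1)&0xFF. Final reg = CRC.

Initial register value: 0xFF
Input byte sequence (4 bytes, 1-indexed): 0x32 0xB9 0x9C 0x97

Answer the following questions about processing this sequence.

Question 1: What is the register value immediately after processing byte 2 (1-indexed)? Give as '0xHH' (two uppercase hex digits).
After byte 1 (0x32): reg=0x6D
After byte 2 (0xB9): reg=0x22

Answer: 0x22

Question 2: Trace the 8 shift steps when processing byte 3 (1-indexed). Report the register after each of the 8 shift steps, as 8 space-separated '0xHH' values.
Answer: 0x7B 0xF6 0xEB 0xD1 0xA5 0x4D 0x9A 0x33

Derivation:
After byte 1 (0x32): reg=0x6D
After byte 2 (0xB9): reg=0x22
Register before byte 3: 0x22
After XOR with byte 0x9C: 0xBE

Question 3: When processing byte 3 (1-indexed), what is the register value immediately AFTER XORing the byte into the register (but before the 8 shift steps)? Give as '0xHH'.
Answer: 0xBE

Derivation:
Register before byte 3: 0x22
Byte 3: 0x9C
0x22 XOR 0x9C = 0xBE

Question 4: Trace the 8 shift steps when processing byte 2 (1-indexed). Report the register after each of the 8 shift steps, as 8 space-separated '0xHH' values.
Answer: 0xAF 0x59 0xB2 0x63 0xC6 0x8B 0x11 0x22

Derivation:
After byte 1 (0x32): reg=0x6D
Register before byte 2: 0x6D
After XOR with byte 0xB9: 0xD4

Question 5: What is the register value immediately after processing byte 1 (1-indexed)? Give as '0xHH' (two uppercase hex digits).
Answer: 0x6D

Derivation:
After byte 1 (0x32): reg=0x6D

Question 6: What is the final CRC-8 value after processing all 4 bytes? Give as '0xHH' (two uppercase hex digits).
Answer: 0x75

Derivation:
After byte 1 (0x32): reg=0x6D
After byte 2 (0xB9): reg=0x22
After byte 3 (0x9C): reg=0x33
After byte 4 (0x97): reg=0x75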